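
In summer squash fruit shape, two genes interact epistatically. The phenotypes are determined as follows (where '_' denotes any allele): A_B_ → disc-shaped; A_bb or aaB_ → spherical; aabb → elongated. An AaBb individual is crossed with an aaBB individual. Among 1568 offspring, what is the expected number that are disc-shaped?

Cross: AaBb × aaBB — consider each gene separately:
A gene: Aa × aa → 2 Aa, 2 aa → 2 A_ : 2 aa (out of 4)
B gene: Bb × BB → 2 BB, 2 Bb → 4 B_ (out of 4)
Genotype classes (out of 4 × 4 = 16): A_B_ = 2×4 = 8; aaB_ = 2×4 = 8
Apply the phenotype rules: A_B_ (8) → disc-shaped; aaB_ (8) → spherical
Phenotype counts (out of 16): 8 disc-shaped, 8 spherical
disc-shaped: 8 out of 16 → fraction 1/2
Expected count = 1/2 × 1568 = 784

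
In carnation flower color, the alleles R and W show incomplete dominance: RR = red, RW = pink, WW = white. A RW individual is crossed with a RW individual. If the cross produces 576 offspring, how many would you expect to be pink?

Punnett square for RW × RW:
Offspring genotypes: 1 RR, 2 RW, 1 WW
Phenotype counts: 1 red, 2 pink, 1 white
pink: 2 out of 4 → fraction 1/2
Expected count = 1/2 × 576 = 288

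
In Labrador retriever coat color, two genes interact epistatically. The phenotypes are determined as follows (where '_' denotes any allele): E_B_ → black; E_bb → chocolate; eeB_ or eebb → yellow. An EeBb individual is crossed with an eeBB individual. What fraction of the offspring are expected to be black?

Cross: EeBb × eeBB — consider each gene separately:
E gene: Ee × ee → 2 Ee, 2 ee → 2 E_ : 2 ee (out of 4)
B gene: Bb × BB → 2 BB, 2 Bb → 4 B_ (out of 4)
Genotype classes (out of 4 × 4 = 16): E_B_ = 2×4 = 8; eeB_ = 2×4 = 8
Apply the phenotype rules: E_B_ (8) → black; eeB_ (8) → yellow
Phenotype counts (out of 16): 8 black, 8 yellow
black: 8 out of 16
Probability: 8/16 = 1/2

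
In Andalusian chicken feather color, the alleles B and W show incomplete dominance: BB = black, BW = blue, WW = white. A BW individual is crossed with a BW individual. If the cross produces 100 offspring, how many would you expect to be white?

Punnett square for BW × BW:
Offspring genotypes: 1 BB, 2 BW, 1 WW
Phenotype counts: 1 black, 2 blue, 1 white
white: 1 out of 4 → fraction 1/4
Expected count = 1/4 × 100 = 25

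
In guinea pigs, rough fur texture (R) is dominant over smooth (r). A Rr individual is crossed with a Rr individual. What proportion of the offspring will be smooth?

Punnett square for Rr × Rr:
Offspring genotypes: 1 RR, 2 Rr, 1 rr
rough: 3, smooth: 1
smooth: 1 out of 4
Probability: 1/4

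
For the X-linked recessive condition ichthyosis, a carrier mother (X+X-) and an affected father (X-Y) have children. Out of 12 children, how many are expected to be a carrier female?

Cross: X+X- × X-Y
Offspring: 1 X+X-, 1 X+Y, 1 X-X-, 1 X-Y
Probability of a carrier female: 1/4
Expected count = 1/4 × 12 = 3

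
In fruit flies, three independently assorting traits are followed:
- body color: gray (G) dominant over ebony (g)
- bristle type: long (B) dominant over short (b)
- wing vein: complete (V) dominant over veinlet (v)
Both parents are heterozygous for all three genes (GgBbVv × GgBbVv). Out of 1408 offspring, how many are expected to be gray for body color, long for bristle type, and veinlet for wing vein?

Trihybrid cross: GgBbVv × GgBbVv
Each trait segregates independently with a 3:1 phenotypic ratio, so each gene contributes 3/4 (dominant) or 1/4 (recessive).
Target: gray (body color), long (bristle type), veinlet (wing vein)
Probability = product of independent per-trait probabilities
= 3/4 × 3/4 × 1/4 = 9/64
Expected count = 9/64 × 1408 = 198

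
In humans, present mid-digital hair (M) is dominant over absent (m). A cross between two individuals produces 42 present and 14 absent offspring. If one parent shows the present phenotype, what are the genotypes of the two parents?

Observed offspring: 42 present, 14 absent
The observed ratio simplifies to 3:1. Absent (mm) offspring appear, so each parent must contribute one m allele. The parent stated to show present carries M, so it is Mm. The other parent is then either Mm or mm: Mm × mm would give a 1:1 split, whereas Mm × Mm gives 3:1 — matching the data. So both parents are heterozygous (Mm × Mm).
Parent genotypes: Mm × Mm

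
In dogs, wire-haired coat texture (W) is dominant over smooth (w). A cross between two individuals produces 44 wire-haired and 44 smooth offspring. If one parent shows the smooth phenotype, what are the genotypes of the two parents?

Observed offspring: 44 wire-haired, 44 smooth
The observed ratio simplifies to 1:1. One parent shows smooth, so its genotype must be ww. A 1:1 offspring split requires the other parent to be heterozygous (Ww).
Parent genotypes: ww × Ww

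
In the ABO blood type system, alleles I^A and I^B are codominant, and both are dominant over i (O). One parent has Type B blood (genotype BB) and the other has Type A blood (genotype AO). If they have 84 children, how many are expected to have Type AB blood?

Cross: BB × AO
Possible offspring genotypes: 2 AB, 2 BO
Blood type counts: 2 Type AB, 2 Type B
Probability of Type AB: 2/4 = 1/2
Expected count = 1/2 × 84 = 42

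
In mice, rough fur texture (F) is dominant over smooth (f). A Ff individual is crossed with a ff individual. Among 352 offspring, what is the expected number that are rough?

Punnett square for Ff × ff:
Offspring genotypes: 2 Ff, 2 ff
rough: 2, smooth: 2
rough: 2 out of 4 → fraction 1/2
Expected count = 1/2 × 352 = 176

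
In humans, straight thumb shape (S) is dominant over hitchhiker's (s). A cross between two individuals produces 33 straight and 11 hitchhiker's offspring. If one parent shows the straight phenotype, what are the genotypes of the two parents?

Observed offspring: 33 straight, 11 hitchhiker's
The observed ratio simplifies to 3:1. Hitchhiker's (ss) offspring appear, so each parent must contribute one s allele. The parent stated to show straight carries S, so it is Ss. The other parent is then either Ss or ss: Ss × ss would give a 1:1 split, whereas Ss × Ss gives 3:1 — matching the data. So both parents are heterozygous (Ss × Ss).
Parent genotypes: Ss × Ss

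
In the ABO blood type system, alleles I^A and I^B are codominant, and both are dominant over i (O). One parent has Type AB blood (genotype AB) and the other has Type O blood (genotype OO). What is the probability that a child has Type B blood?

Cross: AB × OO
Possible offspring genotypes: 2 AO, 2 BO
Blood type counts: 2 Type A, 2 Type B
Probability of Type B: 2/4 = 1/2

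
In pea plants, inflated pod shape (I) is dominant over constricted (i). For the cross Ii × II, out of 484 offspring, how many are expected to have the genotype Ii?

Punnett square for Ii × II:
Offspring genotypes: 2 II, 2 Ii
Total offspring: 4
Count with target: 2
Probability: 2/4 = 1/2
Expected count = 1/2 × 484 = 242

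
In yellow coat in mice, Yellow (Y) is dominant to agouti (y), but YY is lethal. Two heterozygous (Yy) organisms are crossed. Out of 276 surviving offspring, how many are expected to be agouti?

Cross: Yy × Yy
Punnett square offspring (before lethality): 1 YY, 2 Yy, 1 yy
The YY genotype is lethal (embryos die); surviving offspring: 2 Yy, 1 yy
agouti: 1 out of 3 → fraction 1/3
Expected count = 1/3 × 276 = 92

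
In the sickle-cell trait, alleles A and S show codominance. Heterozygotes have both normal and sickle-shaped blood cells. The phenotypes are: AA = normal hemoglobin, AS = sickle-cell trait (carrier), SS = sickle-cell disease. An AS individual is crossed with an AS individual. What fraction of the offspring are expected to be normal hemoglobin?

Punnett square for AS × AS:
Offspring genotypes: 1 AA, 2 AS, 1 SS
Phenotype counts: 1 normal hemoglobin, 2 sickle-cell trait (carrier), 1 sickle-cell disease
normal hemoglobin: 1 out of 4
Probability: 1/4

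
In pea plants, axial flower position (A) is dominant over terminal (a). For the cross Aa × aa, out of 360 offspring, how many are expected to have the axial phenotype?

Punnett square for Aa × aa:
Offspring genotypes: 2 Aa, 2 aa
Total offspring: 4
Count with target: 2
Probability: 2/4 = 1/2
Expected count = 1/2 × 360 = 180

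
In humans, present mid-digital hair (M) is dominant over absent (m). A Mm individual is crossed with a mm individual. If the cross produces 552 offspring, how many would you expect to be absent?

Punnett square for Mm × mm:
Offspring genotypes: 2 Mm, 2 mm
present: 2, absent: 2
absent: 2 out of 4 → fraction 1/2
Expected count = 1/2 × 552 = 276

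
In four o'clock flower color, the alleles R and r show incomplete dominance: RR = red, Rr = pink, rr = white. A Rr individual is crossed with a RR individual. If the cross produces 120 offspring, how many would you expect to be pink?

Punnett square for Rr × RR:
Offspring genotypes: 2 RR, 2 Rr
Phenotype counts: 2 red, 2 pink
pink: 2 out of 4 → fraction 1/2
Expected count = 1/2 × 120 = 60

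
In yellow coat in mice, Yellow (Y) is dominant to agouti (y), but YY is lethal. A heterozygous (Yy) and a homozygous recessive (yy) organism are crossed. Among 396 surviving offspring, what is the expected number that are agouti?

Cross: Yy × yy
Punnett square offspring (before lethality): 2 Yy, 2 yy
No YY offspring are produced in this cross.
agouti: 2 out of 4 → fraction 1/2
Expected count = 1/2 × 396 = 198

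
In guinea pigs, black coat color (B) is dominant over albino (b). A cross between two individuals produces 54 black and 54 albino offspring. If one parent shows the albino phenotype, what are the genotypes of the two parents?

Observed offspring: 54 black, 54 albino
The observed ratio simplifies to 1:1. One parent shows albino, so its genotype must be bb. A 1:1 offspring split requires the other parent to be heterozygous (Bb).
Parent genotypes: bb × Bb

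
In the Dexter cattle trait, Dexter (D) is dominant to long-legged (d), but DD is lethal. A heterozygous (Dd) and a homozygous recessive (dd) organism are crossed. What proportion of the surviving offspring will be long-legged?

Cross: Dd × dd
Punnett square offspring (before lethality): 2 Dd, 2 dd
No DD offspring are produced in this cross.
long-legged: 2 out of 4
Probability: 2/4 = 1/2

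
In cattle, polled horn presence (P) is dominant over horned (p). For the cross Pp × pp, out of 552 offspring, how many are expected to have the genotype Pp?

Punnett square for Pp × pp:
Offspring genotypes: 2 Pp, 2 pp
Total offspring: 4
Count with target: 2
Probability: 2/4 = 1/2
Expected count = 1/2 × 552 = 276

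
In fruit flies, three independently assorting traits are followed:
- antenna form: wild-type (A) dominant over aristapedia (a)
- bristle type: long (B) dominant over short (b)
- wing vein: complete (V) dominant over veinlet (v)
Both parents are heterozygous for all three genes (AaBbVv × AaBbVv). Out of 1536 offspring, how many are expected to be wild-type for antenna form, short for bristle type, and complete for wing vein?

Trihybrid cross: AaBbVv × AaBbVv
Each trait segregates independently with a 3:1 phenotypic ratio, so each gene contributes 3/4 (dominant) or 1/4 (recessive).
Target: wild-type (antenna form), short (bristle type), complete (wing vein)
Probability = product of independent per-trait probabilities
= 3/4 × 1/4 × 3/4 = 9/64
Expected count = 9/64 × 1536 = 216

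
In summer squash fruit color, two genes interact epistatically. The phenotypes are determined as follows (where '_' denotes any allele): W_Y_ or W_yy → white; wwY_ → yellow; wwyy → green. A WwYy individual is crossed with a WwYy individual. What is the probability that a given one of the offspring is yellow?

Cross: WwYy × WwYy — consider each gene separately:
W gene: Ww × Ww → 1 WW, 2 Ww, 1 ww → 3 W_ : 1 ww (out of 4)
Y gene: Yy × Yy → 1 YY, 2 Yy, 1 yy → 3 Y_ : 1 yy (out of 4)
Genotype classes (out of 4 × 4 = 16): W_Y_ = 3×3 = 9; W_yy = 3×1 = 3; wwY_ = 1×3 = 3; wwyy = 1×1 = 1
Apply the phenotype rules: W_Y_ (9) + W_yy (3) → white; wwY_ (3) → yellow; wwyy (1) → green
Phenotype counts (out of 16): 12 white, 3 yellow, 1 green
yellow: 3 out of 16
Probability: 3/16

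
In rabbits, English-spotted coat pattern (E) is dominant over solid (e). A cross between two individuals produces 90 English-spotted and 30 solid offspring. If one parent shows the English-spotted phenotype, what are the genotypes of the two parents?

Observed offspring: 90 English-spotted, 30 solid
The observed ratio simplifies to 3:1. Solid (ee) offspring appear, so each parent must contribute one e allele. The parent stated to show English-spotted carries E, so it is Ee. The other parent is then either Ee or ee: Ee × ee would give a 1:1 split, whereas Ee × Ee gives 3:1 — matching the data. So both parents are heterozygous (Ee × Ee).
Parent genotypes: Ee × Ee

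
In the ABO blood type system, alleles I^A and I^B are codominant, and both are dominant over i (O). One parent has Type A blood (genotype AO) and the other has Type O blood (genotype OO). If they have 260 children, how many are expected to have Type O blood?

Cross: AO × OO
Possible offspring genotypes: 2 AO, 2 OO
Blood type counts: 2 Type A, 2 Type O
Probability of Type O: 2/4 = 1/2
Expected count = 1/2 × 260 = 130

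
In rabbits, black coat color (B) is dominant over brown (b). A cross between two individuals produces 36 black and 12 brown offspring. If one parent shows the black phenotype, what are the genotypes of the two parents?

Observed offspring: 36 black, 12 brown
The observed ratio simplifies to 3:1. Brown (bb) offspring appear, so each parent must contribute one b allele. The parent stated to show black carries B, so it is Bb. The other parent is then either Bb or bb: Bb × bb would give a 1:1 split, whereas Bb × Bb gives 3:1 — matching the data. So both parents are heterozygous (Bb × Bb).
Parent genotypes: Bb × Bb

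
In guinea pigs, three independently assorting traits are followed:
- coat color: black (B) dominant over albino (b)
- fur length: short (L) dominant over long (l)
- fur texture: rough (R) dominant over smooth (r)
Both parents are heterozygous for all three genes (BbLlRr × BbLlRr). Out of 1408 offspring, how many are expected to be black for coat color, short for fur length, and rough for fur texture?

Trihybrid cross: BbLlRr × BbLlRr
Each trait segregates independently with a 3:1 phenotypic ratio, so each gene contributes 3/4 (dominant) or 1/4 (recessive).
Target: black (coat color), short (fur length), rough (fur texture)
Probability = product of independent per-trait probabilities
= 3/4 × 3/4 × 3/4 = 27/64
Expected count = 27/64 × 1408 = 594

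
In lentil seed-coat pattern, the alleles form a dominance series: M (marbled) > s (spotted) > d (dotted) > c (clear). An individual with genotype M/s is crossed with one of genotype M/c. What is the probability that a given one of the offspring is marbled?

Cross: M/s × M/c
Allele dominance: M > s > d > c
Offspring genotypes: 1 M/M, 1 M/c, 1 M/s, 1 s/c
Phenotype counts: 3 marbled, 1 spotted
marbled: 3 out of 4
Probability: 3/4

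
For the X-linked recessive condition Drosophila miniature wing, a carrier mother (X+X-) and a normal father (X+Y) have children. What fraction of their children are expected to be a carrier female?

Cross: X+X- × X+Y
Offspring: 1 X+X+, 1 X+Y, 1 X+X-, 1 X-Y
Probability of a carrier female: 1/4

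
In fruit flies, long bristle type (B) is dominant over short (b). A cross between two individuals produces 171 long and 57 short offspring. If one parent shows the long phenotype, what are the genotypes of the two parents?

Observed offspring: 171 long, 57 short
The observed ratio simplifies to 3:1. Short (bb) offspring appear, so each parent must contribute one b allele. The parent stated to show long carries B, so it is Bb. The other parent is then either Bb or bb: Bb × bb would give a 1:1 split, whereas Bb × Bb gives 3:1 — matching the data. So both parents are heterozygous (Bb × Bb).
Parent genotypes: Bb × Bb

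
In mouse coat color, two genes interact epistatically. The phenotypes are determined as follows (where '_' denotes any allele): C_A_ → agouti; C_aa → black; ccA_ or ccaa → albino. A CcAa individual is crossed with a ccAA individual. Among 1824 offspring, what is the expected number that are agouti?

Cross: CcAa × ccAA — consider each gene separately:
C gene: Cc × cc → 2 Cc, 2 cc → 2 C_ : 2 cc (out of 4)
A gene: Aa × AA → 2 AA, 2 Aa → 4 A_ (out of 4)
Genotype classes (out of 4 × 4 = 16): C_A_ = 2×4 = 8; ccA_ = 2×4 = 8
Apply the phenotype rules: C_A_ (8) → agouti; ccA_ (8) → albino
Phenotype counts (out of 16): 8 agouti, 8 albino
agouti: 8 out of 16 → fraction 1/2
Expected count = 1/2 × 1824 = 912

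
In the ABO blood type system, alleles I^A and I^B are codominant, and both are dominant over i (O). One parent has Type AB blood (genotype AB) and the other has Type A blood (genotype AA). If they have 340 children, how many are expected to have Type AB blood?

Cross: AB × AA
Possible offspring genotypes: 2 AA, 2 AB
Blood type counts: 2 Type A, 2 Type AB
Probability of Type AB: 2/4 = 1/2
Expected count = 1/2 × 340 = 170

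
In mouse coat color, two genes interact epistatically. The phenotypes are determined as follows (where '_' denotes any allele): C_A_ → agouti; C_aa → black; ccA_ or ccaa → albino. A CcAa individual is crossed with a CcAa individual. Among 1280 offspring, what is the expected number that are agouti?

Cross: CcAa × CcAa — consider each gene separately:
C gene: Cc × Cc → 1 CC, 2 Cc, 1 cc → 3 C_ : 1 cc (out of 4)
A gene: Aa × Aa → 1 AA, 2 Aa, 1 aa → 3 A_ : 1 aa (out of 4)
Genotype classes (out of 4 × 4 = 16): C_A_ = 3×3 = 9; C_aa = 3×1 = 3; ccA_ = 1×3 = 3; ccaa = 1×1 = 1
Apply the phenotype rules: C_A_ (9) → agouti; C_aa (3) → black; ccA_ (3) + ccaa (1) → albino
Phenotype counts (out of 16): 9 agouti, 3 black, 4 albino
agouti: 9 out of 16 → fraction 9/16
Expected count = 9/16 × 1280 = 720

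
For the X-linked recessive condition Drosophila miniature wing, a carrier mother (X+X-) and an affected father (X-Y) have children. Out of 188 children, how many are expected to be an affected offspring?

Cross: X+X- × X-Y
Offspring: 1 X+X-, 1 X+Y, 1 X-X-, 1 X-Y
Probability of an affected offspring: 2/4 = 1/2
Expected count = 1/2 × 188 = 94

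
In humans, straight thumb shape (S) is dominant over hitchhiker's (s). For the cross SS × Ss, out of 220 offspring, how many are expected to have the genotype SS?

Punnett square for SS × Ss:
Offspring genotypes: 2 SS, 2 Ss
Total offspring: 4
Count with target: 2
Probability: 2/4 = 1/2
Expected count = 1/2 × 220 = 110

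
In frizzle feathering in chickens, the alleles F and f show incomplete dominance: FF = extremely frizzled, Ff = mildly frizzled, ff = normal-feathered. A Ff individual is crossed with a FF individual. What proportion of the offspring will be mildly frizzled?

Punnett square for Ff × FF:
Offspring genotypes: 2 FF, 2 Ff
Phenotype counts: 2 extremely frizzled, 2 mildly frizzled
mildly frizzled: 2 out of 4
Probability: 2/4 = 1/2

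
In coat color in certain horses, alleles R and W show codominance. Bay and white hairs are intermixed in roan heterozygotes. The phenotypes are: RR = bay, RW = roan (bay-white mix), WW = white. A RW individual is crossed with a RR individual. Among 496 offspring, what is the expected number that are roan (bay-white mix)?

Punnett square for RW × RR:
Offspring genotypes: 2 RR, 2 RW
Phenotype counts: 2 bay, 2 roan (bay-white mix)
roan (bay-white mix): 2 out of 4 → fraction 1/2
Expected count = 1/2 × 496 = 248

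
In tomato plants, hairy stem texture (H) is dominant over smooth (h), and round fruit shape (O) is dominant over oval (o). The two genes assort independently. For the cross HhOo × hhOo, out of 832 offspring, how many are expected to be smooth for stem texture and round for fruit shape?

Dihybrid cross HhOo × hhOo — consider each gene separately:
stem texture: Hh × hh → 2 Hh, 2 hh → 2 H_ : 2 hh (out of 4)
fruit shape: Oo × Oo → 1 OO, 2 Oo, 1 oo → 3 O_ : 1 oo (out of 4)
Looking for: smooth (hh) and round (O_)
P(smooth) = 2/4, P(round) = 3/4
P(both) = 2/4 × 3/4 = 6/16 = 3/8
Expected count = 3/8 × 832 = 312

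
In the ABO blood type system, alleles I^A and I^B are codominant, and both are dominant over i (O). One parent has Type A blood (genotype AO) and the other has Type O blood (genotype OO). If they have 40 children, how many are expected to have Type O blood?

Cross: AO × OO
Possible offspring genotypes: 2 AO, 2 OO
Blood type counts: 2 Type A, 2 Type O
Probability of Type O: 2/4 = 1/2
Expected count = 1/2 × 40 = 20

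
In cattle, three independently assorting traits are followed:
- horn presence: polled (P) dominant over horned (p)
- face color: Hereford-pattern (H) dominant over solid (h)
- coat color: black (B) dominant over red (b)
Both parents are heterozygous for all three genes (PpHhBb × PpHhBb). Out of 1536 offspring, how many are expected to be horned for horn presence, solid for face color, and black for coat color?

Trihybrid cross: PpHhBb × PpHhBb
Each trait segregates independently with a 3:1 phenotypic ratio, so each gene contributes 3/4 (dominant) or 1/4 (recessive).
Target: horned (horn presence), solid (face color), black (coat color)
Probability = product of independent per-trait probabilities
= 1/4 × 1/4 × 3/4 = 3/64
Expected count = 3/64 × 1536 = 72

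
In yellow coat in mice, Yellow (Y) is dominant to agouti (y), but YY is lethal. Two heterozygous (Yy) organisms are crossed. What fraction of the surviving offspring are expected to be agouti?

Cross: Yy × Yy
Punnett square offspring (before lethality): 1 YY, 2 Yy, 1 yy
The YY genotype is lethal (embryos die); surviving offspring: 2 Yy, 1 yy
agouti: 1 out of 3
Probability: 1/3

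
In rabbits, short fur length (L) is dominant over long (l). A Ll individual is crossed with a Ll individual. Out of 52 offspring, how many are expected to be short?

Punnett square for Ll × Ll:
Offspring genotypes: 1 LL, 2 Ll, 1 ll
short: 3, long: 1
short: 3 out of 4 → fraction 3/4
Expected count = 3/4 × 52 = 39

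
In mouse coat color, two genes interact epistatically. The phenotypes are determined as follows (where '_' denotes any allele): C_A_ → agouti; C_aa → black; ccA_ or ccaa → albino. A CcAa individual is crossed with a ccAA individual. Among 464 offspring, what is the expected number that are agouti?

Cross: CcAa × ccAA — consider each gene separately:
C gene: Cc × cc → 2 Cc, 2 cc → 2 C_ : 2 cc (out of 4)
A gene: Aa × AA → 2 AA, 2 Aa → 4 A_ (out of 4)
Genotype classes (out of 4 × 4 = 16): C_A_ = 2×4 = 8; ccA_ = 2×4 = 8
Apply the phenotype rules: C_A_ (8) → agouti; ccA_ (8) → albino
Phenotype counts (out of 16): 8 agouti, 8 albino
agouti: 8 out of 16 → fraction 1/2
Expected count = 1/2 × 464 = 232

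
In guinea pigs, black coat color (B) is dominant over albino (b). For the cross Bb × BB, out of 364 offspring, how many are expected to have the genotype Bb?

Punnett square for Bb × BB:
Offspring genotypes: 2 BB, 2 Bb
Total offspring: 4
Count with target: 2
Probability: 2/4 = 1/2
Expected count = 1/2 × 364 = 182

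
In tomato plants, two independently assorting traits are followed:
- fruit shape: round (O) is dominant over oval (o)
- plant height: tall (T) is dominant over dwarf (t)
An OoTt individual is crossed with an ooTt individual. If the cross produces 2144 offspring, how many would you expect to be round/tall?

Dihybrid cross OoTt × ooTt — consider each gene separately:
fruit shape: Oo × oo → 2 Oo, 2 oo → 2 O_ : 2 oo (out of 4)
plant height: Tt × Tt → 1 TT, 2 Tt, 1 tt → 3 T_ : 1 tt (out of 4)
Combine (counts out of 4 × 4 = 16): round/tall (O_T_) = 2×3 = 6; round/dwarf (O_tt) = 2×1 = 2; oval/tall (ooT_) = 2×3 = 6; oval/dwarf (oott) = 2×1 = 2
Phenotype counts (out of 16): 6 round/tall, 2 round/dwarf, 6 oval/tall, 2 oval/dwarf
round/tall: 6 out of 16 → fraction 3/8
Expected count = 3/8 × 2144 = 804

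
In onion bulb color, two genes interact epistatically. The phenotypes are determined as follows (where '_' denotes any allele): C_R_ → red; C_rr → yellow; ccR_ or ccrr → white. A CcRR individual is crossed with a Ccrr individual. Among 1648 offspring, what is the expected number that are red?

Cross: CcRR × Ccrr — consider each gene separately:
C gene: Cc × Cc → 1 CC, 2 Cc, 1 cc → 3 C_ : 1 cc (out of 4)
R gene: RR × rr → 4 Rr → 4 R_ (out of 4)
Genotype classes (out of 4 × 4 = 16): C_R_ = 3×4 = 12; ccR_ = 1×4 = 4
Apply the phenotype rules: C_R_ (12) → red; ccR_ (4) → white
Phenotype counts (out of 16): 12 red, 4 white
red: 12 out of 16 → fraction 3/4
Expected count = 3/4 × 1648 = 1236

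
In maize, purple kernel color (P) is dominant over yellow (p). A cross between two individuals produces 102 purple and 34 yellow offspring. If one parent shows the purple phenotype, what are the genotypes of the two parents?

Observed offspring: 102 purple, 34 yellow
The observed ratio simplifies to 3:1. Yellow (pp) offspring appear, so each parent must contribute one p allele. The parent stated to show purple carries P, so it is Pp. The other parent is then either Pp or pp: Pp × pp would give a 1:1 split, whereas Pp × Pp gives 3:1 — matching the data. So both parents are heterozygous (Pp × Pp).
Parent genotypes: Pp × Pp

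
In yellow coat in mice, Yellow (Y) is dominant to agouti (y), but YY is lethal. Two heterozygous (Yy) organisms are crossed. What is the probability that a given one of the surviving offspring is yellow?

Cross: Yy × Yy
Punnett square offspring (before lethality): 1 YY, 2 Yy, 1 yy
The YY genotype is lethal (embryos die); surviving offspring: 2 Yy, 1 yy
yellow: 2 out of 3
Probability: 2/3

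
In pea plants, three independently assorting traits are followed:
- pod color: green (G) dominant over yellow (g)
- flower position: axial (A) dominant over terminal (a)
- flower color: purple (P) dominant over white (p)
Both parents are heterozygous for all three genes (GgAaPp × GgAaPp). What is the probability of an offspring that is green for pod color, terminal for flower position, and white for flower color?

Trihybrid cross: GgAaPp × GgAaPp
Each trait segregates independently with a 3:1 phenotypic ratio, so each gene contributes 3/4 (dominant) or 1/4 (recessive).
Target: green (pod color), terminal (flower position), white (flower color)
Probability = product of independent per-trait probabilities
= 3/4 × 1/4 × 1/4 = 3/64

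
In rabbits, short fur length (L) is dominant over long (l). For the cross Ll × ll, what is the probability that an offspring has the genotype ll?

Punnett square for Ll × ll:
Offspring genotypes: 2 Ll, 2 ll
Total offspring: 4
Count with target: 2
Probability: 2/4 = 1/2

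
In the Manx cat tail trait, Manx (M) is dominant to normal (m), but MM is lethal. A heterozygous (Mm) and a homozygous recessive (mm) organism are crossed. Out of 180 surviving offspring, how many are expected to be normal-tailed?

Cross: Mm × mm
Punnett square offspring (before lethality): 2 Mm, 2 mm
No MM offspring are produced in this cross.
normal-tailed: 2 out of 4 → fraction 1/2
Expected count = 1/2 × 180 = 90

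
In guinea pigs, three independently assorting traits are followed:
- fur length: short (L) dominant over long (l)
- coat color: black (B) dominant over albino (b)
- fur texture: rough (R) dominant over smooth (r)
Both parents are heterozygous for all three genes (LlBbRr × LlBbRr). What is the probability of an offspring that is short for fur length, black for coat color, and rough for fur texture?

Trihybrid cross: LlBbRr × LlBbRr
Each trait segregates independently with a 3:1 phenotypic ratio, so each gene contributes 3/4 (dominant) or 1/4 (recessive).
Target: short (fur length), black (coat color), rough (fur texture)
Probability = product of independent per-trait probabilities
= 3/4 × 3/4 × 3/4 = 27/64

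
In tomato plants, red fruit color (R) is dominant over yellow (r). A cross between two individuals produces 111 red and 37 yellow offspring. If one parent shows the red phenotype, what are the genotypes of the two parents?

Observed offspring: 111 red, 37 yellow
The observed ratio simplifies to 3:1. Yellow (rr) offspring appear, so each parent must contribute one r allele. The parent stated to show red carries R, so it is Rr. The other parent is then either Rr or rr: Rr × rr would give a 1:1 split, whereas Rr × Rr gives 3:1 — matching the data. So both parents are heterozygous (Rr × Rr).
Parent genotypes: Rr × Rr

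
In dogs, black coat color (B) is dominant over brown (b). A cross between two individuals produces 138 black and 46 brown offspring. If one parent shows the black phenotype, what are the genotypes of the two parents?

Observed offspring: 138 black, 46 brown
The observed ratio simplifies to 3:1. Brown (bb) offspring appear, so each parent must contribute one b allele. The parent stated to show black carries B, so it is Bb. The other parent is then either Bb or bb: Bb × bb would give a 1:1 split, whereas Bb × Bb gives 3:1 — matching the data. So both parents are heterozygous (Bb × Bb).
Parent genotypes: Bb × Bb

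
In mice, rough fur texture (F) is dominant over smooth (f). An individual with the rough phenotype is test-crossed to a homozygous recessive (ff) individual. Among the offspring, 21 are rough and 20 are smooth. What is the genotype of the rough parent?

Test cross: ? × ff
Offspring: 21 rough, 20 smooth — approximately 1:1.
A 1:1 ratio in a test cross indicates the unknown parent is heterozygous (Ff).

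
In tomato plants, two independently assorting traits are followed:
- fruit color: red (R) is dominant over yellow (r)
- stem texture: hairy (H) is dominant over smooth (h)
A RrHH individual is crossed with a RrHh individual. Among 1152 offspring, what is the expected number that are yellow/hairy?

Dihybrid cross RrHH × RrHh — consider each gene separately:
fruit color: Rr × Rr → 1 RR, 2 Rr, 1 rr → 3 R_ : 1 rr (out of 4)
stem texture: HH × Hh → 2 HH, 2 Hh → 4 H_ (out of 4)
Combine (counts out of 4 × 4 = 16): red/hairy (R_H_) = 3×4 = 12; yellow/hairy (rrH_) = 1×4 = 4
Phenotype counts (out of 16): 12 red/hairy, 4 yellow/hairy
yellow/hairy: 4 out of 16 → fraction 1/4
Expected count = 1/4 × 1152 = 288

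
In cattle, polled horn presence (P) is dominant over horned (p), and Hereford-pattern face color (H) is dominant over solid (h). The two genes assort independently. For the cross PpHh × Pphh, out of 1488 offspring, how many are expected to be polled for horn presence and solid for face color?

Dihybrid cross PpHh × Pphh — consider each gene separately:
horn presence: Pp × Pp → 1 PP, 2 Pp, 1 pp → 3 P_ : 1 pp (out of 4)
face color: Hh × hh → 2 Hh, 2 hh → 2 H_ : 2 hh (out of 4)
Looking for: polled (P_) and solid (hh)
P(polled) = 3/4, P(solid) = 2/4
P(both) = 3/4 × 2/4 = 6/16 = 3/8
Expected count = 3/8 × 1488 = 558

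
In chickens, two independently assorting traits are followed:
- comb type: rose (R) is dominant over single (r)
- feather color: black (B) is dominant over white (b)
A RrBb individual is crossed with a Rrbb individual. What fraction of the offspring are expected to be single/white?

Dihybrid cross RrBb × Rrbb — consider each gene separately:
comb type: Rr × Rr → 1 RR, 2 Rr, 1 rr → 3 R_ : 1 rr (out of 4)
feather color: Bb × bb → 2 Bb, 2 bb → 2 B_ : 2 bb (out of 4)
Combine (counts out of 4 × 4 = 16): rose/black (R_B_) = 3×2 = 6; rose/white (R_bb) = 3×2 = 6; single/black (rrB_) = 1×2 = 2; single/white (rrbb) = 1×2 = 2
Phenotype counts (out of 16): 6 rose/black, 6 rose/white, 2 single/black, 2 single/white
single/white: 2 out of 16
Probability: 2/16 = 1/8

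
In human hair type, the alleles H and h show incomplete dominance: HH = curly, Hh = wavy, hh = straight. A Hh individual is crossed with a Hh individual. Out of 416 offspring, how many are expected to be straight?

Punnett square for Hh × Hh:
Offspring genotypes: 1 HH, 2 Hh, 1 hh
Phenotype counts: 1 curly, 2 wavy, 1 straight
straight: 1 out of 4 → fraction 1/4
Expected count = 1/4 × 416 = 104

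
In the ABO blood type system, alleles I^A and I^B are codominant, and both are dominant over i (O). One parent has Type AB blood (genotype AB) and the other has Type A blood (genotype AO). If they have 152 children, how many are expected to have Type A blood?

Cross: AB × AO
Possible offspring genotypes: 1 AA, 1 AO, 1 AB, 1 BO
Blood type counts: 2 Type A, 1 Type AB, 1 Type B
Probability of Type A: 2/4 = 1/2
Expected count = 1/2 × 152 = 76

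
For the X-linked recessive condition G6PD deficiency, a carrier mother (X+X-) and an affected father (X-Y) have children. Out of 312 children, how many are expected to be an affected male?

Cross: X+X- × X-Y
Offspring: 1 X+X-, 1 X+Y, 1 X-X-, 1 X-Y
Probability of an affected male: 1/4
Expected count = 1/4 × 312 = 78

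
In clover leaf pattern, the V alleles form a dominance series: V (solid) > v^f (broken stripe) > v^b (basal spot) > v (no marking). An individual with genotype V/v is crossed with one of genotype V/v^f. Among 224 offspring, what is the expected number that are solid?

Cross: V/v × V/v^f
Allele dominance: V > v^f > v^b > v
Offspring genotypes: 1 V/V, 1 V/v^f, 1 V/v, 1 v^f/v
Phenotype counts: 3 solid, 1 broken stripe
solid: 3 out of 4 → fraction 3/4
Expected count = 3/4 × 224 = 168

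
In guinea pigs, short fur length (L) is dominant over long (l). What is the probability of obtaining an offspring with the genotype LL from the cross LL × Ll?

Punnett square for LL × Ll:
Offspring genotypes: 2 LL, 2 Ll
Total offspring: 4
Count with target: 2
Probability: 2/4 = 1/2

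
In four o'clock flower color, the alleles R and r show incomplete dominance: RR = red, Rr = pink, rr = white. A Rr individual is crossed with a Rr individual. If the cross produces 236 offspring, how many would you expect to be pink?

Punnett square for Rr × Rr:
Offspring genotypes: 1 RR, 2 Rr, 1 rr
Phenotype counts: 1 red, 2 pink, 1 white
pink: 2 out of 4 → fraction 1/2
Expected count = 1/2 × 236 = 118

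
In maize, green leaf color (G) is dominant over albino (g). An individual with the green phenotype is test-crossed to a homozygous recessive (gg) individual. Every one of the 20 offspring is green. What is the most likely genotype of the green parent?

Test cross: ? × gg
All offspring are green.
If the unknown parent were heterozygous (Gg), about half of 20 offspring would be albino; none are. The unknown parent is most likely homozygous dominant (GG).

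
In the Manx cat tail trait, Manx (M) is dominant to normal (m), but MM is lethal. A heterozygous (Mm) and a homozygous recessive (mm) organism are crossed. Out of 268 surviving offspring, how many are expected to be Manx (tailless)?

Cross: Mm × mm
Punnett square offspring (before lethality): 2 Mm, 2 mm
No MM offspring are produced in this cross.
Manx (tailless): 2 out of 4 → fraction 1/2
Expected count = 1/2 × 268 = 134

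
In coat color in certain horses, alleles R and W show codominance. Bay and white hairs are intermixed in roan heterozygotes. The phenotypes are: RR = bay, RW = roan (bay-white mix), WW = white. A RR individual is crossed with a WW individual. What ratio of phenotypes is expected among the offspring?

Punnett square for RR × WW:
Offspring genotypes: 4 RW
Phenotype counts: 4 roan (bay-white mix)
Ratio: all roan (bay-white mix)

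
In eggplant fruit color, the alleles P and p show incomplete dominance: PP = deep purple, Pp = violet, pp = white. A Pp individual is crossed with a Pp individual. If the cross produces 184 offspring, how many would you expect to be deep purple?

Punnett square for Pp × Pp:
Offspring genotypes: 1 PP, 2 Pp, 1 pp
Phenotype counts: 1 deep purple, 2 violet, 1 white
deep purple: 1 out of 4 → fraction 1/4
Expected count = 1/4 × 184 = 46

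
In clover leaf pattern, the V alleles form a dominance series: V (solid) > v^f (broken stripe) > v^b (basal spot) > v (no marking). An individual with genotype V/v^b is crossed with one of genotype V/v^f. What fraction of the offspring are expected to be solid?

Cross: V/v^b × V/v^f
Allele dominance: V > v^f > v^b > v
Offspring genotypes: 1 V/V, 1 V/v^f, 1 V/v^b, 1 v^f/v^b
Phenotype counts: 3 solid, 1 broken stripe
solid: 3 out of 4
Probability: 3/4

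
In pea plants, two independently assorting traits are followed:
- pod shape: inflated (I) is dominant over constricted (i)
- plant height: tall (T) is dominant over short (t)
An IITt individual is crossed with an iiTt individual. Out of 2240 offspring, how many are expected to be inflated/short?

Dihybrid cross IITt × iiTt — consider each gene separately:
pod shape: II × ii → 4 Ii → 4 I_ (out of 4)
plant height: Tt × Tt → 1 TT, 2 Tt, 1 tt → 3 T_ : 1 tt (out of 4)
Combine (counts out of 4 × 4 = 16): inflated/tall (I_T_) = 4×3 = 12; inflated/short (I_tt) = 4×1 = 4
Phenotype counts (out of 16): 12 inflated/tall, 4 inflated/short
inflated/short: 4 out of 16 → fraction 1/4
Expected count = 1/4 × 2240 = 560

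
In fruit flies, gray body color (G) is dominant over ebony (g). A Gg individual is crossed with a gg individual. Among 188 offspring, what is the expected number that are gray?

Punnett square for Gg × gg:
Offspring genotypes: 2 Gg, 2 gg
gray: 2, ebony: 2
gray: 2 out of 4 → fraction 1/2
Expected count = 1/2 × 188 = 94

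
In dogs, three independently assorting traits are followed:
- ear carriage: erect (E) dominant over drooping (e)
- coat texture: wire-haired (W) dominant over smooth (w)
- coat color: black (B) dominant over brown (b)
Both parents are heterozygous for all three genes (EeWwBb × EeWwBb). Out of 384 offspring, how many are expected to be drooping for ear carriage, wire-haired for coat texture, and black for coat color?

Trihybrid cross: EeWwBb × EeWwBb
Each trait segregates independently with a 3:1 phenotypic ratio, so each gene contributes 3/4 (dominant) or 1/4 (recessive).
Target: drooping (ear carriage), wire-haired (coat texture), black (coat color)
Probability = product of independent per-trait probabilities
= 1/4 × 3/4 × 3/4 = 9/64
Expected count = 9/64 × 384 = 54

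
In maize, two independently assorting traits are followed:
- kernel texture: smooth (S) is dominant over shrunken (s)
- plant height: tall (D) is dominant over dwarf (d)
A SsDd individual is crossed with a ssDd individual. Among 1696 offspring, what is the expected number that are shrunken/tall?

Dihybrid cross SsDd × ssDd — consider each gene separately:
kernel texture: Ss × ss → 2 Ss, 2 ss → 2 S_ : 2 ss (out of 4)
plant height: Dd × Dd → 1 DD, 2 Dd, 1 dd → 3 D_ : 1 dd (out of 4)
Combine (counts out of 4 × 4 = 16): smooth/tall (S_D_) = 2×3 = 6; smooth/dwarf (S_dd) = 2×1 = 2; shrunken/tall (ssD_) = 2×3 = 6; shrunken/dwarf (ssdd) = 2×1 = 2
Phenotype counts (out of 16): 6 smooth/tall, 2 smooth/dwarf, 6 shrunken/tall, 2 shrunken/dwarf
shrunken/tall: 6 out of 16 → fraction 3/8
Expected count = 3/8 × 1696 = 636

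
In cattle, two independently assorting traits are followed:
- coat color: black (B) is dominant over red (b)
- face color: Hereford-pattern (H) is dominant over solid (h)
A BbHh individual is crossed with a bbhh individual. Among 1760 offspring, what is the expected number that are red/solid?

Dihybrid cross BbHh × bbhh — consider each gene separately:
coat color: Bb × bb → 2 Bb, 2 bb → 2 B_ : 2 bb (out of 4)
face color: Hh × hh → 2 Hh, 2 hh → 2 H_ : 2 hh (out of 4)
Combine (counts out of 4 × 4 = 16): black/Hereford-pattern (B_H_) = 2×2 = 4; black/solid (B_hh) = 2×2 = 4; red/Hereford-pattern (bbH_) = 2×2 = 4; red/solid (bbhh) = 2×2 = 4
Phenotype counts (out of 16): 4 black/Hereford-pattern, 4 black/solid, 4 red/Hereford-pattern, 4 red/solid
red/solid: 4 out of 16 → fraction 1/4
Expected count = 1/4 × 1760 = 440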